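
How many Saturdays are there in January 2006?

4

January 2006 has 31 days and begins on Sunday.
The first Saturday is January 7.
Saturdays fall on 7, 14, 21, 28 — that's 4.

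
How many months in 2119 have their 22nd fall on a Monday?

Check the 22nd of each month of 2119: Jan 22: Sun, Feb 22: Wed, Mar 22: Wed, Apr 22: Sat, May 22: Mon, Jun 22: Thu, Jul 22: Sat, Aug 22: Tue, Sep 22: Fri, Oct 22: Sun, Nov 22: Wed, Dec 22: Fri.
Monday occurs in May — 1 month.

1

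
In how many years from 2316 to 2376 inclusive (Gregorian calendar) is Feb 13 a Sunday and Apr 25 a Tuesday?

3

Check each year's weekday for Feb 13 and Apr 25:
  2316: Sun/Tue ✓  2317: Tue/Wed  2318: Wed/Thu  2319: Thu/Fri  2320: Fri/Sun  2321: Sun/Mon  2322: Mon/Tue  2323: Tue/Wed  2324: Wed/Fri  2325: Fri/Sat  2326: Sat/Sun  2327: Sun/Mon  2328: Mon/Wed  2329: Wed/Thu  …(33 more)…  2363: Wed/Thu  2364: Thu/Sat  2365: Sat/Sun  2366: Sun/Mon  2367: Mon/Tue  2368: Tue/Thu  2369: Thu/Fri  2370: Fri/Sat  2371: Sat/Sun  2372: Sun/Tue ✓  2373: Tue/Wed  2374: Wed/Thu  2375: Thu/Fri  2376: Fri/Sun
Both conditions hold in: 2316, 2344, 2372 — 3.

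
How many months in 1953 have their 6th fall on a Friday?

3

Check the 6th of each month of 1953: Jan 6: Tue, Feb 6: Fri, Mar 6: Fri, Apr 6: Mon, May 6: Wed, Jun 6: Sat, Jul 6: Mon, Aug 6: Thu, Sep 6: Sun, Oct 6: Tue, Nov 6: Fri, Dec 6: Sun.
Friday occurs in February, March, November — 3 months.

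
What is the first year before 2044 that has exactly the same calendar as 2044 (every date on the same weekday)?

2016

Two years share a calendar iff Jan 1 falls on the same weekday and both are leap or both are common. 2044: Jan 1 is Friday, leap year.
2043: Jan 1 Thursday, common
2042: Jan 1 Wednesday, common
2041: Jan 1 Tuesday, common
2040: Jan 1 Sunday, leap
2039: Jan 1 Saturday, common
2038: Jan 1 Friday, common
2037: Jan 1 Thursday, common
2036: Jan 1 Tuesday, leap
2035: Jan 1 Monday, common
2034: Jan 1 Sunday, common
2033: Jan 1 Saturday, common
2032: Jan 1 Thursday, leap
2031: Jan 1 Wednesday, common
2030: Jan 1 Tuesday, common
2029: Jan 1 Monday, common
2028: Jan 1 Saturday, leap
2027: Jan 1 Friday, common
2026: Jan 1 Thursday, common
2025: Jan 1 Wednesday, common
2024: Jan 1 Monday, leap
2023: Jan 1 Sunday, common
2022: Jan 1 Saturday, common
2021: Jan 1 Friday, common
2020: Jan 1 Wednesday, leap
2019: Jan 1 Tuesday, common
2018: Jan 1 Monday, common
2017: Jan 1 Sunday, common
2016: Jan 1 Friday, leap
2016 matches on both conditions.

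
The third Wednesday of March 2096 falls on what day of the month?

March 1, 2096 is a Thursday, so the first Wednesday is the 7th.
The third Wednesday is 7 + 14 = 21.

21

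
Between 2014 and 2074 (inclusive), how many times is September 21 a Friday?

9

Track September 21's weekday year by year (advancing +1, or +2 across a Feb 29):
  2014: Sun  2015: Mon (+1)  2016: Wed (+2)  2017: Thu (+1)  2018: Fri (+1) ✓
  2019: Sat (+1)  2020: Mon (+2)  2021: Tue (+1)  2022: Wed (+1)  2023: Thu (+1)
  2024: Sat (+2)  2025: Sun (+1)  2026: Mon (+1)  2027: Tue (+1)  … (33 more years) …
  2061: Wed (+1)  2062: Thu (+1)  2063: Fri (+1) ✓  2064: Sun (+2)  2065: Mon (+1)
  2066: Tue (+1)  2067: Wed (+1)  2068: Fri (+2) ✓  2069: Sat (+1)  2070: Sun (+1)
  2071: Mon (+1)  2072: Wed (+2)  2073: Thu (+1)  2074: Fri (+1) ✓
Friday years: 2018, 2029, 2035, 2040, 2046, 2057, 2063, 2068, 2074 — 9 in total.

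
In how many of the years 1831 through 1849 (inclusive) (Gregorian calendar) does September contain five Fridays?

6

September has 30 days; it has five Fridays when Friday falls among the first (month-length − 28) days — i.e. when September 1 is one of Friday/Thursday.
September 1 by year: 1831:Thu✓ 1832:Sat 1833:Sun 1834:Mon 1835:Tue 1836:Thu✓ 1837:Fri✓ 1838:Sat 1839:Sun 1840:Tue 1841:Wed 1842:Thu✓ 1843:Fri✓ 1844:Sun 1845:Mon 1846:Tue 1847:Wed 1848:Fri✓ 1849:Sat
Years with five Fridays: 1831, 1836, 1837, 1842, 1843, 1848 → 6.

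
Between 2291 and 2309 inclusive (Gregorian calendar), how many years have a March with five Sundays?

8

March has 31 days; it has five Sundays when Sunday falls among the first (month-length − 28) days — i.e. when March 1 is one of Sunday/Saturday/Friday.
March 1 by year: 2291:Sun✓ 2292:Tue 2293:Wed 2294:Thu 2295:Fri✓ 2296:Sun✓ 2297:Mon 2298:Tue 2299:Wed 2300:Thu 2301:Fri✓ 2302:Sat✓ 2303:Sun✓ 2304:Tue 2305:Wed 2306:Thu 2307:Fri✓ 2308:Sun✓ 2309:Mon
Years with five Sundays: 2291, 2295, 2296, 2301, 2302, 2303, 2307, 2308 → 8.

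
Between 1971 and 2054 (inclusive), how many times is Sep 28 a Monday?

Track Sep 28's weekday year by year (advancing +1, or +2 across a Feb 29):
  1971: Tue  1972: Thu (+2)  1973: Fri (+1)  1974: Sat (+1)  1975: Sun (+1)
  1976: Tue (+2)  1977: Wed (+1)  1978: Thu (+1)  1979: Fri (+1)  1980: Sun (+2)
  1981: Mon (+1) ✓  1982: Tue (+1)  1983: Wed (+1)  1984: Fri (+2)  … (56 more years) …
  2041: Sat (+1)  2042: Sun (+1)  2043: Mon (+1) ✓  2044: Wed (+2)  2045: Thu (+1)
  2046: Fri (+1)  2047: Sat (+1)  2048: Mon (+2) ✓  2049: Tue (+1)  2050: Wed (+1)
  2051: Thu (+1)  2052: Sat (+2)  2053: Sun (+1)  2054: Mon (+1) ✓
Monday years: 1981, 1987, 1992, 1998, 2009, 2015, 2020, 2026, 2037, 2043, 2048, 2054 — 12 in total.

12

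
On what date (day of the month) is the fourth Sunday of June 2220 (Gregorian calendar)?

June 1, 2220 is a Thursday, so the first Sunday is the 4th.
The fourth Sunday is 4 + 21 = 25.

25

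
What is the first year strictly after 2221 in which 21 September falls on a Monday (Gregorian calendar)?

From one year to the next, a fixed date's weekday advances by 1, or by 2 when a Feb 29 lies between the two dates.
2221: September 21 is Friday.
2222: Saturday (+1)
2223: Sunday (+1)
2224: Tuesday (+2)
2225: Wednesday (+1)
2226: Thursday (+1)
2227: Friday (+1)
2228: Sunday (+2)
2229: Monday (+1)
21 September falls on a Monday in 2229.

2229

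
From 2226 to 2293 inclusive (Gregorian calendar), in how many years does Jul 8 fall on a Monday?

Track Jul 8's weekday year by year (advancing +1, or +2 across a Feb 29):
  2226: Sat  2227: Sun (+1)  2228: Tue (+2)  2229: Wed (+1)  2230: Thu (+1)
  2231: Fri (+1)  2232: Sun (+2)  2233: Mon (+1) ✓  2234: Tue (+1)  2235: Wed (+1)
  2236: Fri (+2)  2237: Sat (+1)  2238: Sun (+1)  2239: Mon (+1) ✓  … (40 more years) …
  2280: Thu (+2)  2281: Fri (+1)  2282: Sat (+1)  2283: Sun (+1)  2284: Tue (+2)
  2285: Wed (+1)  2286: Thu (+1)  2287: Fri (+1)  2288: Sun (+2)  2289: Mon (+1) ✓
  2290: Tue (+1)  2291: Wed (+1)  2292: Fri (+2)  2293: Sat (+1)
Monday years: 2233, 2239, 2244, 2250, 2261, 2267, 2272, 2278, 2289 — 9 in total.

9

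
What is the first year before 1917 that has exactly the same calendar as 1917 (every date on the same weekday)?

Two years share a calendar iff Jan 1 falls on the same weekday and both are leap or both are common. 1917: Jan 1 is Monday, common year.
1916: Jan 1 Saturday, leap
1915: Jan 1 Friday, common
1914: Jan 1 Thursday, common
1913: Jan 1 Wednesday, common
1912: Jan 1 Monday, leap
1911: Jan 1 Sunday, common
1910: Jan 1 Saturday, common
1909: Jan 1 Friday, common
1908: Jan 1 Wednesday, leap
1907: Jan 1 Tuesday, common
1906: Jan 1 Monday, common
1906 matches on both conditions.

1906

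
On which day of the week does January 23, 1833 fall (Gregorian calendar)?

Wednesday

January 1, 1833 is a Tuesday.
January 23 is day 23 of the year, i.e. 22 days after Jan 1.
22 mod 7 = 1, so advance 1 weekday from Tuesday: Wednesday.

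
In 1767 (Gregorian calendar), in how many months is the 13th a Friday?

Check the 13th of each month of 1767: Jan 13: Tue, Feb 13: Fri, Mar 13: Fri, Apr 13: Mon, May 13: Wed, Jun 13: Sat, Jul 13: Mon, Aug 13: Thu, Sep 13: Sun, Oct 13: Tue, Nov 13: Fri, Dec 13: Sun.
Friday occurs in February, March, November — 3 months.

3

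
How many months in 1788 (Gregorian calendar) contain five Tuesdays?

A month of length L has five Tuesdays iff its first Tuesday is on day ≤ L−28 (so day 1–3 in a 31-day month, 1–2 in a 30-day month, day 1 in a leap February).
Checking each month of 1788: Jan starts Tue (31d) ✓; Feb starts Fri (29d); Mar starts Sat (31d); Apr starts Tue (30d) ✓; May starts Thu (31d); Jun starts Sun (30d); Jul starts Tue (31d) ✓; Aug starts Fri (31d); Sep starts Mon (30d) ✓; Oct starts Wed (31d); Nov starts Sat (30d); Dec starts Mon (31d) ✓.
Five-Tuesday months: January, April, July, September, December → 5.

5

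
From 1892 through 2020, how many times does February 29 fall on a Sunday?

4

Leap years in 1892–2020: 32 of them.
Feb 29 weekday advances by 5 (mod 7) from one leap year to the next four years later (or differs when a century non-leap intervenes).
Leap-day weekdays: 1892:Mon 1896:Sat 1904:Mon 1908:Sat 1912:Thu 1916:Tue 1920:Sun✓ 1924:Fri 1928:Wed 1932:Mon 1936:Sat 1940:Thu 1944:Tue …(6 more)… 1972:Tue 1976:Sun✓ 1980:Fri 1984:Wed 1988:Mon 1992:Sat 1996:Thu 2000:Tue 2004:Sun✓ 2008:Fri 2012:Wed 2016:Mon 2020:Sat
Sunday: 1920, 1948, 1976, 2004 → 4.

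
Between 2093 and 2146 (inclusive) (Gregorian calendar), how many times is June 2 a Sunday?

Track June 2's weekday year by year (advancing +1, or +2 across a Feb 29):
  2093: Tue  2094: Wed (+1)  2095: Thu (+1)  2096: Sat (+2)  2097: Sun (+1) ✓
  2098: Mon (+1)  2099: Tue (+1)  2100: Wed (+1)  2101: Thu (+1)  2102: Fri (+1)
  2103: Sat (+1)  2104: Mon (+2)  2105: Tue (+1)  2106: Wed (+1)  … (26 more years) …
  2133: Tue (+1)  2134: Wed (+1)  2135: Thu (+1)  2136: Sat (+2)  2137: Sun (+1) ✓
  2138: Mon (+1)  2139: Tue (+1)  2140: Thu (+2)  2141: Fri (+1)  2142: Sat (+1)
  2143: Sun (+1) ✓  2144: Tue (+2)  2145: Wed (+1)  2146: Thu (+1)
Sunday years: 2097, 2109, 2115, 2120, 2126, 2137, 2143 — 7 in total.

7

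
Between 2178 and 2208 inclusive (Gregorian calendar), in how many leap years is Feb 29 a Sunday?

Leap years in 2178–2208: 7 of them.
Feb 29 weekday advances by 5 (mod 7) from one leap year to the next four years later (or differs when a century non-leap intervenes).
Leap-day weekdays: 2180:Tue 2184:Sun✓ 2188:Fri 2192:Wed 2196:Mon 2204:Wed 2208:Mon
Sunday: 2184 → 1.

1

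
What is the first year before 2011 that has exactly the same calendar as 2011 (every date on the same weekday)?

Two years share a calendar iff Jan 1 falls on the same weekday and both are leap or both are common. 2011: Jan 1 is Saturday, common year.
2010: Jan 1 Friday, common
2009: Jan 1 Thursday, common
2008: Jan 1 Tuesday, leap
2007: Jan 1 Monday, common
2006: Jan 1 Sunday, common
2005: Jan 1 Saturday, common
2005 matches on both conditions.

2005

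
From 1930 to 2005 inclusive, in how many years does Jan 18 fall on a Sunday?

Track Jan 18's weekday year by year (advancing +1, or +2 across a Feb 29):
  1930: Sat  1931: Sun (+1) ✓  1932: Mon (+1)  1933: Wed (+2)  1934: Thu (+1)
  1935: Fri (+1)  1936: Sat (+1)  1937: Mon (+2)  1938: Tue (+1)  1939: Wed (+1)
  1940: Thu (+1)  1941: Sat (+2)  1942: Sun (+1) ✓  1943: Mon (+1)  … (48 more years) …
  1992: Sat (+1)  1993: Mon (+2)  1994: Tue (+1)  1995: Wed (+1)  1996: Thu (+1)
  1997: Sat (+2)  1998: Sun (+1) ✓  1999: Mon (+1)  2000: Tue (+1)  2001: Thu (+2)
  2002: Fri (+1)  2003: Sat (+1)  2004: Sun (+1) ✓  2005: Tue (+2)
Sunday years: 1931, 1942, 1948, 1953, 1959, 1970, 1976, 1981, 1987, 1998, 2004 — 11 in total.

11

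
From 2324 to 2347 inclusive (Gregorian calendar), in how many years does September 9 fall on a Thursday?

Track September 9's weekday year by year (advancing +1, or +2 across a Feb 29):
  2324: Tue  2325: Wed (+1)  2326: Thu (+1) ✓  2327: Fri (+1)  2328: Sun (+2)
  2329: Mon (+1)  2330: Tue (+1)  2331: Wed (+1)  2332: Fri (+2)  2333: Sat (+1)
  2334: Sun (+1)  2335: Mon (+1)  2336: Wed (+2)  2337: Thu (+1) ✓  2338: Fri (+1)
  2339: Sat (+1)  2340: Mon (+2)  2341: Tue (+1)  2342: Wed (+1)  2343: Thu (+1) ✓
  2344: Sat (+2)  2345: Sun (+1)  2346: Mon (+1)  2347: Tue (+1)
Thursday years: 2326, 2337, 2343 — 3 in total.

3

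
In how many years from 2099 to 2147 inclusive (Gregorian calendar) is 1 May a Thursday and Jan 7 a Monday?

2

Check each year's weekday for 1 May and Jan 7:
  2099: Fri/Wed  2100: Sat/Thu  2101: Sun/Fri  2102: Mon/Sat  2103: Tue/Sun  2104: Thu/Mon ✓  2105: Fri/Wed  2106: Sat/Thu  2107: Sun/Fri  2108: Tue/Sat  2109: Wed/Mon  2110: Thu/Tue  2111: Fri/Wed  2112: Sun/Thu  …(21 more)…  2134: Sat/Thu  2135: Sun/Fri  2136: Tue/Sat  2137: Wed/Mon  2138: Thu/Tue  2139: Fri/Wed  2140: Sun/Thu  2141: Mon/Sat  2142: Tue/Sun  2143: Wed/Mon  2144: Fri/Tue  2145: Sat/Thu  2146: Sun/Fri  2147: Mon/Sat
Both conditions hold in: 2104, 2132 — 2.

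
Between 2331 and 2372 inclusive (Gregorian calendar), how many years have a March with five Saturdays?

16

March has 31 days; it has five Saturdays when Saturday falls among the first (month-length − 28) days — i.e. when March 1 is one of Saturday/Friday/Thursday.
March 1 by year: 2331:Sun 2332:Tue 2333:Wed 2334:Thu✓ 2335:Fri✓ 2336:Sun 2337:Mon 2338:Tue 2339:Wed 2340:Fri✓ 2341:Sat✓ 2342:Sun 2343:Mon 2344:Wed 2345:Thu✓ …(12 more)… 2358:Sat✓ 2359:Sun 2360:Tue 2361:Wed 2362:Thu✓ 2363:Fri✓ 2364:Sun 2365:Mon 2366:Tue 2367:Wed 2368:Fri✓ 2369:Sat✓ 2370:Sun 2371:Mon 2372:Wed
Years with five Saturdays: 2334, 2335, 2340, 2341, 2345, 2346, 2347, 2351, 2352, 2356, 2357, 2358, 2362, 2363, 2368, 2369 → 16.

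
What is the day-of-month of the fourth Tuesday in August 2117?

August 1, 2117 is a Sunday, so the first Tuesday is the 3rd.
The fourth Tuesday is 3 + 21 = 24.

24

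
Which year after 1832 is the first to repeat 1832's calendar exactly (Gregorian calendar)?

1860

Two years share a calendar iff Jan 1 falls on the same weekday and both are leap or both are common. 1832: Jan 1 is Sunday, leap year.
1833: Jan 1 Tuesday, common
1834: Jan 1 Wednesday, common
1835: Jan 1 Thursday, common
1836: Jan 1 Friday, leap
1837: Jan 1 Sunday, common
1838: Jan 1 Monday, common
1839: Jan 1 Tuesday, common
1840: Jan 1 Wednesday, leap
1841: Jan 1 Friday, common
1842: Jan 1 Saturday, common
1843: Jan 1 Sunday, common
1844: Jan 1 Monday, leap
1845: Jan 1 Wednesday, common
1846: Jan 1 Thursday, common
1847: Jan 1 Friday, common
1848: Jan 1 Saturday, leap
1849: Jan 1 Monday, common
1850: Jan 1 Tuesday, common
1851: Jan 1 Wednesday, common
1852: Jan 1 Thursday, leap
1853: Jan 1 Saturday, common
1854: Jan 1 Sunday, common
1855: Jan 1 Monday, common
1856: Jan 1 Tuesday, leap
1857: Jan 1 Thursday, common
1858: Jan 1 Friday, common
1859: Jan 1 Saturday, common
1860: Jan 1 Sunday, leap
1860 matches on both conditions.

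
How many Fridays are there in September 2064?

September 2064 has 30 days and begins on Monday.
The first Friday is September 5.
Fridays fall on 5, 12, 19, 26 — that's 4.

4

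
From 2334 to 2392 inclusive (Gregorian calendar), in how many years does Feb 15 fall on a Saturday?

Track Feb 15's weekday year by year (advancing +1, or +2 across a Feb 29):
  2334: Thu  2335: Fri (+1)  2336: Sat (+1) ✓  2337: Mon (+2)  2338: Tue (+1)
  2339: Wed (+1)  2340: Thu (+1)  2341: Sat (+2) ✓  2342: Sun (+1)  2343: Mon (+1)
  2344: Tue (+1)  2345: Thu (+2)  2346: Fri (+1)  2347: Sat (+1) ✓  … (31 more years) …
  2379: Thu (+1)  2380: Fri (+1)  2381: Sun (+2)  2382: Mon (+1)  2383: Tue (+1)
  2384: Wed (+1)  2385: Fri (+2)  2386: Sat (+1) ✓  2387: Sun (+1)  2388: Mon (+1)
  2389: Wed (+2)  2390: Thu (+1)  2391: Fri (+1)  2392: Sat (+1) ✓
Saturday years: 2336, 2341, 2347, 2358, 2364, 2369, 2375, 2386, 2392 — 9 in total.

9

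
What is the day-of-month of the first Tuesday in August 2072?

August 1, 2072 is a Monday, so the first Tuesday is the 2nd.
The first Tuesday is 2 + 0 = 2.

2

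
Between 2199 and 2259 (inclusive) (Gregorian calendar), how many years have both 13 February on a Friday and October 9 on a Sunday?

Check each year's weekday for 13 February and October 9:
  2199: Wed/Wed  2200: Thu/Thu  2201: Fri/Fri  2202: Sat/Sat  2203: Sun/Sun  2204: Mon/Tue  2205: Wed/Wed  2206: Thu/Thu  2207: Fri/Fri  2208: Sat/Sun  2209: Mon/Mon  2210: Tue/Tue  2211: Wed/Wed  2212: Thu/Fri  …(33 more)…  2246: Fri/Fri  2247: Sat/Sat  2248: Sun/Mon  2249: Tue/Tue  2250: Wed/Wed  2251: Thu/Thu  2252: Fri/Sat  2253: Sun/Sun  2254: Mon/Mon  2255: Tue/Tue  2256: Wed/Thu  2257: Fri/Fri  2258: Sat/Sat  2259: Sun/Sun
Both conditions hold in: no year — 0.

0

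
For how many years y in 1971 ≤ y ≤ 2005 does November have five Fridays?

10

November has 30 days; it has five Fridays when Friday falls among the first (month-length − 28) days — i.e. when November 1 is one of Friday/Thursday.
November 1 by year: 1971:Mon 1972:Wed 1973:Thu✓ 1974:Fri✓ 1975:Sat 1976:Mon 1977:Tue 1978:Wed 1979:Thu✓ 1980:Sat 1981:Sun 1982:Mon 1983:Tue 1984:Thu✓ 1985:Fri✓ …(5 more)… 1991:Fri✓ 1992:Sun 1993:Mon 1994:Tue 1995:Wed 1996:Fri✓ 1997:Sat 1998:Sun 1999:Mon 2000:Wed 2001:Thu✓ 2002:Fri✓ 2003:Sat 2004:Mon 2005:Tue
Years with five Fridays: 1973, 1974, 1979, 1984, 1985, 1990, 1991, 1996, 2001, 2002 → 10.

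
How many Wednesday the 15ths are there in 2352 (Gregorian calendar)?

1

Check the 15th of each month of 2352: Jan 15: Tue, Feb 15: Fri, Mar 15: Sat, Apr 15: Tue, May 15: Thu, Jun 15: Sun, Jul 15: Tue, Aug 15: Fri, Sep 15: Mon, Oct 15: Wed, Nov 15: Sat, Dec 15: Mon.
Wednesday occurs in October — 1 month.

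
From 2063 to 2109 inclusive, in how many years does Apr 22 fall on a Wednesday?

7

Track Apr 22's weekday year by year (advancing +1, or +2 across a Feb 29):
  2063: Sun  2064: Tue (+2)  2065: Wed (+1) ✓  2066: Thu (+1)  2067: Fri (+1)
  2068: Sun (+2)  2069: Mon (+1)  2070: Tue (+1)  2071: Wed (+1) ✓  2072: Fri (+2)
  2073: Sat (+1)  2074: Sun (+1)  2075: Mon (+1)  2076: Wed (+2) ✓  … (19 more years) …
  2096: Sun (+2)  2097: Mon (+1)  2098: Tue (+1)  2099: Wed (+1) ✓  2100: Thu (+1)
  2101: Fri (+1)  2102: Sat (+1)  2103: Sun (+1)  2104: Tue (+2)  2105: Wed (+1) ✓
  2106: Thu (+1)  2107: Fri (+1)  2108: Sun (+2)  2109: Mon (+1)
Wednesday years: 2065, 2071, 2076, 2082, 2093, 2099, 2105 — 7 in total.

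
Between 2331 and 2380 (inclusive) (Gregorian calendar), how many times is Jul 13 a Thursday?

8

Track Jul 13's weekday year by year (advancing +1, or +2 across a Feb 29):
  2331: Mon  2332: Wed (+2)  2333: Thu (+1) ✓  2334: Fri (+1)  2335: Sat (+1)
  2336: Mon (+2)  2337: Tue (+1)  2338: Wed (+1)  2339: Thu (+1) ✓  2340: Sat (+2)
  2341: Sun (+1)  2342: Mon (+1)  2343: Tue (+1)  2344: Thu (+2) ✓  … (22 more years) …
  2367: Thu (+1) ✓  2368: Sat (+2)  2369: Sun (+1)  2370: Mon (+1)  2371: Tue (+1)
  2372: Thu (+2) ✓  2373: Fri (+1)  2374: Sat (+1)  2375: Sun (+1)  2376: Tue (+2)
  2377: Wed (+1)  2378: Thu (+1) ✓  2379: Fri (+1)  2380: Sun (+2)
Thursday years: 2333, 2339, 2344, 2350, 2361, 2367, 2372, 2378 — 8 in total.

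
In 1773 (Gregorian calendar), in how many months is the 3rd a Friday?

Check the 3rd of each month of 1773: Jan 3: Sun, Feb 3: Wed, Mar 3: Wed, Apr 3: Sat, May 3: Mon, Jun 3: Thu, Jul 3: Sat, Aug 3: Tue, Sep 3: Fri, Oct 3: Sun, Nov 3: Wed, Dec 3: Fri.
Friday occurs in September, December — 2 months.

2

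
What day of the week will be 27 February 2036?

January 1, 2036 is a Tuesday.
February 27 is day 58 of the year, i.e. 57 days after Jan 1.
57 mod 7 = 1, so advance 1 weekday from Tuesday: Wednesday.

Wednesday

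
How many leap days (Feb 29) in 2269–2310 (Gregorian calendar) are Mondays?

2

Leap years in 2269–2310: 9 of them.
Feb 29 weekday advances by 5 (mod 7) from one leap year to the next four years later (or differs when a century non-leap intervenes).
Leap-day weekdays: 2272:Thu 2276:Tue 2280:Sun 2284:Fri 2288:Wed 2292:Mon✓ 2296:Sat 2304:Mon✓ 2308:Sat
Monday: 2292, 2304 → 2.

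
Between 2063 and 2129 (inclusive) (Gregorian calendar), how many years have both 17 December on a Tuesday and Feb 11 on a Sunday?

Check each year's weekday for 17 December and Feb 11:
  2063: Mon/Sun  2064: Wed/Mon  2065: Thu/Wed  2066: Fri/Thu  2067: Sat/Fri  2068: Mon/Sat  2069: Tue/Mon  2070: Wed/Tue  2071: Thu/Wed  2072: Sat/Thu  2073: Sun/Sat  2074: Mon/Sun  2075: Tue/Mon  2076: Thu/Tue  …(39 more)…  2116: Thu/Tue  2117: Fri/Thu  2118: Sat/Fri  2119: Sun/Sat  2120: Tue/Sun ✓  2121: Wed/Tue  2122: Thu/Wed  2123: Fri/Thu  2124: Sun/Fri  2125: Mon/Sun  2126: Tue/Mon  2127: Wed/Tue  2128: Fri/Wed  2129: Sat/Fri
Both conditions hold in: 2080, 2120 — 2.

2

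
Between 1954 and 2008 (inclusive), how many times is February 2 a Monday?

Track February 2's weekday year by year (advancing +1, or +2 across a Feb 29):
  1954: Tue  1955: Wed (+1)  1956: Thu (+1)  1957: Sat (+2)  1958: Sun (+1)
  1959: Mon (+1) ✓  1960: Tue (+1)  1961: Thu (+2)  1962: Fri (+1)  1963: Sat (+1)
  1964: Sun (+1)  1965: Tue (+2)  1966: Wed (+1)  1967: Thu (+1)  … (27 more years) …
  1995: Thu (+1)  1996: Fri (+1)  1997: Sun (+2)  1998: Mon (+1) ✓  1999: Tue (+1)
  2000: Wed (+1)  2001: Fri (+2)  2002: Sat (+1)  2003: Sun (+1)  2004: Mon (+1) ✓
  2005: Wed (+2)  2006: Thu (+1)  2007: Fri (+1)  2008: Sat (+1)
Monday years: 1959, 1970, 1976, 1981, 1987, 1998, 2004 — 7 in total.

7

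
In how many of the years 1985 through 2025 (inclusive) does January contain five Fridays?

January has 31 days; it has five Fridays when Friday falls among the first (month-length − 28) days — i.e. when January 1 is one of Friday/Thursday/Wednesday.
January 1 by year: 1985:Tue 1986:Wed✓ 1987:Thu✓ 1988:Fri✓ 1989:Sun 1990:Mon 1991:Tue 1992:Wed✓ 1993:Fri✓ 1994:Sat 1995:Sun 1996:Mon 1997:Wed✓ 1998:Thu✓ 1999:Fri✓ …(11 more)… 2011:Sat 2012:Sun 2013:Tue 2014:Wed✓ 2015:Thu✓ 2016:Fri✓ 2017:Sun 2018:Mon 2019:Tue 2020:Wed✓ 2021:Fri✓ 2022:Sat 2023:Sun 2024:Mon 2025:Wed✓
Years with five Fridays: 1986, 1987, 1988, 1992, 1993, 1997, 1998, 1999, 2003, 2004, 2009, 2010, 2014, 2015, 2016, 2020, 2021, 2025 → 18.

18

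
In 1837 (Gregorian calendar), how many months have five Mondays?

4

A month of length L has five Mondays iff its first Monday is on day ≤ L−28 (so day 1–3 in a 31-day month, 1–2 in a 30-day month, day 1 in a leap February).
Checking each month of 1837: Jan starts Sun (31d) ✓; Feb starts Wed (28d); Mar starts Wed (31d); Apr starts Sat (30d); May starts Mon (31d) ✓; Jun starts Thu (30d); Jul starts Sat (31d) ✓; Aug starts Tue (31d); Sep starts Fri (30d); Oct starts Sun (31d) ✓; Nov starts Wed (30d); Dec starts Fri (31d).
Five-Monday months: January, May, July, October → 4.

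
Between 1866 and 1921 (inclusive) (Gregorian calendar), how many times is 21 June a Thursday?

8

Track 21 June's weekday year by year (advancing +1, or +2 across a Feb 29):
  1866: Thu ✓  1867: Fri (+1)  1868: Sun (+2)  1869: Mon (+1)  1870: Tue (+1)
  1871: Wed (+1)  1872: Fri (+2)  1873: Sat (+1)  1874: Sun (+1)  1875: Mon (+1)
  1876: Wed (+2)  1877: Thu (+1) ✓  1878: Fri (+1)  1879: Sat (+1)  … (28 more years) …
  1908: Sun (+2)  1909: Mon (+1)  1910: Tue (+1)  1911: Wed (+1)  1912: Fri (+2)
  1913: Sat (+1)  1914: Sun (+1)  1915: Mon (+1)  1916: Wed (+2)  1917: Thu (+1) ✓
  1918: Fri (+1)  1919: Sat (+1)  1920: Mon (+2)  1921: Tue (+1)
Thursday years: 1866, 1877, 1883, 1888, 1894, 1900, 1906, 1917 — 8 in total.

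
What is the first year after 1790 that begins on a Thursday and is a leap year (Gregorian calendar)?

Jan 1 advances by 2 weekdays after a leap year and by 1 after a common year.
1790: Jan 1 is Friday.
1791: Saturday
1792: Sunday (leap)
1793: Tuesday
1794: Wednesday
1795: Thursday
1796: Friday (leap)
1797: Sunday
1798: Monday
1799: Tuesday
1800: Wednesday
1801: Thursday
1802: Friday
1803: Saturday
1804: Sunday (leap)
1805: Tuesday
1806: Wednesday
1807: Thursday
1808: Friday (leap)
1809: Sunday
1810: Monday
1811: Tuesday
1812: Wednesday (leap)
1813: Friday
1814: Saturday
1815: Sunday
1816: Monday (leap)
1817: Wednesday
1818: Thursday
1819: Friday
1820: Saturday (leap)
1821: Monday
1822: Tuesday
1823: Wednesday
1824: Thursday (leap)
1824 begins on a Thursday and is a leap year.

1824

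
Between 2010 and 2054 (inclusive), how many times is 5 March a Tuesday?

Track 5 March's weekday year by year (advancing +1, or +2 across a Feb 29):
  2010: Fri  2011: Sat (+1)  2012: Mon (+2)  2013: Tue (+1) ✓  2014: Wed (+1)
  2015: Thu (+1)  2016: Sat (+2)  2017: Sun (+1)  2018: Mon (+1)  2019: Tue (+1) ✓
  2020: Thu (+2)  2021: Fri (+1)  2022: Sat (+1)  2023: Sun (+1)  … (17 more years) …
  2041: Tue (+1) ✓  2042: Wed (+1)  2043: Thu (+1)  2044: Sat (+2)  2045: Sun (+1)
  2046: Mon (+1)  2047: Tue (+1) ✓  2048: Thu (+2)  2049: Fri (+1)  2050: Sat (+1)
  2051: Sun (+1)  2052: Tue (+2) ✓  2053: Wed (+1)  2054: Thu (+1)
Tuesday years: 2013, 2019, 2024, 2030, 2041, 2047, 2052 — 7 in total.

7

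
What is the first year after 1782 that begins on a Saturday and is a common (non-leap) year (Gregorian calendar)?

1785

Jan 1 advances by 2 weekdays after a leap year and by 1 after a common year.
1782: Jan 1 is Tuesday.
1783: Wednesday
1784: Thursday (leap)
1785: Saturday
1785 begins on a Saturday and is a common year.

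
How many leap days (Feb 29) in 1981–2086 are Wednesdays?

Leap years in 1981–2086: 26 of them.
Feb 29 weekday advances by 5 (mod 7) from one leap year to the next four years later (or differs when a century non-leap intervenes).
Leap-day weekdays: 1984:Wed✓ 1988:Mon 1992:Sat 1996:Thu 2000:Tue 2004:Sun 2008:Fri 2012:Wed✓ 2016:Mon 2020:Sat 2024:Thu 2028:Tue 2032:Sun 2036:Fri 2040:Wed✓ 2044:Mon 2048:Sat 2052:Thu 2056:Tue 2060:Sun 2064:Fri 2068:Wed✓ 2072:Mon 2076:Sat 2080:Thu 2084:Tue
Wednesday: 1984, 2012, 2040, 2068 → 4.

4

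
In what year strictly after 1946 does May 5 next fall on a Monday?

1947

From one year to the next, a fixed date's weekday advances by 1, or by 2 when a Feb 29 lies between the two dates.
1946: May 5 is Sunday.
1947: Monday (+1)
May 5 falls on a Monday in 1947.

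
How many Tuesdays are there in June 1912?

4

June 1912 has 30 days and begins on Saturday.
The first Tuesday is June 4.
Tuesdays fall on 4, 11, 18, 25 — that's 4.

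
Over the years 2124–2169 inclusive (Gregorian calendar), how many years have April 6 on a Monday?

Track April 6's weekday year by year (advancing +1, or +2 across a Feb 29):
  2124: Thu  2125: Fri (+1)  2126: Sat (+1)  2127: Sun (+1)  2128: Tue (+2)
  2129: Wed (+1)  2130: Thu (+1)  2131: Fri (+1)  2132: Sun (+2)  2133: Mon (+1) ✓
  2134: Tue (+1)  2135: Wed (+1)  2136: Fri (+2)  2137: Sat (+1)  … (18 more years) …
  2156: Tue (+2)  2157: Wed (+1)  2158: Thu (+1)  2159: Fri (+1)  2160: Sun (+2)
  2161: Mon (+1) ✓  2162: Tue (+1)  2163: Wed (+1)  2164: Fri (+2)  2165: Sat (+1)
  2166: Sun (+1)  2167: Mon (+1) ✓  2168: Wed (+2)  2169: Thu (+1)
Monday years: 2133, 2139, 2144, 2150, 2161, 2167 — 6 in total.

6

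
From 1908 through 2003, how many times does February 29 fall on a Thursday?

4

Leap years in 1908–2003: 24 of them.
Feb 29 weekday advances by 5 (mod 7) from one leap year to the next four years later (or differs when a century non-leap intervenes).
Leap-day weekdays: 1908:Sat 1912:Thu✓ 1916:Tue 1920:Sun 1924:Fri 1928:Wed 1932:Mon 1936:Sat 1940:Thu✓ 1944:Tue 1948:Sun 1952:Fri 1956:Wed 1960:Mon 1964:Sat 1968:Thu✓ 1972:Tue 1976:Sun 1980:Fri 1984:Wed 1988:Mon 1992:Sat 1996:Thu✓ 2000:Tue
Thursday: 1912, 1940, 1968, 1996 → 4.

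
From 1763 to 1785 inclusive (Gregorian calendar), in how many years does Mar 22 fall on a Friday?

4

Track Mar 22's weekday year by year (advancing +1, or +2 across a Feb 29):
  1763: Tue  1764: Thu (+2)  1765: Fri (+1) ✓  1766: Sat (+1)  1767: Sun (+1)
  1768: Tue (+2)  1769: Wed (+1)  1770: Thu (+1)  1771: Fri (+1) ✓  1772: Sun (+2)
  1773: Mon (+1)  1774: Tue (+1)  1775: Wed (+1)  1776: Fri (+2) ✓  1777: Sat (+1)
  1778: Sun (+1)  1779: Mon (+1)  1780: Wed (+2)  1781: Thu (+1)  1782: Fri (+1) ✓
  1783: Sat (+1)  1784: Mon (+2)  1785: Tue (+1)
Friday years: 1765, 1771, 1776, 1782 — 4 in total.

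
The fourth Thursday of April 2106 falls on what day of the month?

April 1, 2106 is a Thursday, so the first Thursday is the 1st.
The fourth Thursday is 1 + 21 = 22.

22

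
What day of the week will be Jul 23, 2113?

Sunday

January 1, 2113 is a Sunday.
July 23 is day 204 of the year, i.e. 203 days after Jan 1.
203 mod 7 = 0, so advance 0 weekdays from Sunday: Sunday.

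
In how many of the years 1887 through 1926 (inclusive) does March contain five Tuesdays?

17

March has 31 days; it has five Tuesdays when Tuesday falls among the first (month-length − 28) days — i.e. when March 1 is one of Tuesday/Monday/Sunday.
March 1 by year: 1887:Tue✓ 1888:Thu 1889:Fri 1890:Sat 1891:Sun✓ 1892:Tue✓ 1893:Wed 1894:Thu 1895:Fri 1896:Sun✓ 1897:Mon✓ 1898:Tue✓ 1899:Wed 1900:Thu 1901:Fri …(10 more)… 1912:Fri 1913:Sat 1914:Sun✓ 1915:Mon✓ 1916:Wed 1917:Thu 1918:Fri 1919:Sat 1920:Mon✓ 1921:Tue✓ 1922:Wed 1923:Thu 1924:Sat 1925:Sun✓ 1926:Mon✓
Years with five Tuesdays: 1887, 1891, 1892, 1896, 1897, 1898, 1903, 1904, 1908, 1909, 1910, 1914, 1915, 1920, 1921, 1925, 1926 → 17.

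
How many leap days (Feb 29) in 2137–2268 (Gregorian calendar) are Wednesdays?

5

Leap years in 2137–2268: 32 of them.
Feb 29 weekday advances by 5 (mod 7) from one leap year to the next four years later (or differs when a century non-leap intervenes).
Leap-day weekdays: 2140:Mon 2144:Sat 2148:Thu 2152:Tue 2156:Sun 2160:Fri 2164:Wed✓ 2168:Mon 2172:Sat 2176:Thu 2180:Tue 2184:Sun 2188:Fri …(6 more)… 2220:Tue 2224:Sun 2228:Fri 2232:Wed✓ 2236:Mon 2240:Sat 2244:Thu 2248:Tue 2252:Sun 2256:Fri 2260:Wed✓ 2264:Mon 2268:Sat
Wednesday: 2164, 2192, 2204, 2232, 2260 → 5.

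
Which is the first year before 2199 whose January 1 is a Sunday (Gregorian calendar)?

Jan 1 advances by 2 weekdays after a leap year and by 1 after a common year.
2199: Jan 1 is Tuesday.
2198: Monday
2197: Sunday
2197 begins on a Sunday

2197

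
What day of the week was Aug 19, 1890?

January 1, 1890 is a Wednesday.
August 19 is day 231 of the year, i.e. 230 days after Jan 1.
230 mod 7 = 6, so advance 6 weekdays from Wednesday: Tuesday.

Tuesday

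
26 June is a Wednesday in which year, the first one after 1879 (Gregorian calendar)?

From one year to the next, a fixed date's weekday advances by 1, or by 2 when a Feb 29 lies between the two dates.
1879: June 26 is Thursday.
1880: Saturday (+2)
1881: Sunday (+1)
1882: Monday (+1)
1883: Tuesday (+1)
1884: Thursday (+2)
1885: Friday (+1)
1886: Saturday (+1)
1887: Sunday (+1)
1888: Tuesday (+2)
1889: Wednesday (+1)
26 June falls on a Wednesday in 1889.

1889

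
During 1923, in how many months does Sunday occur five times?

4

A month of length L has five Sundays iff its first Sunday is on day ≤ L−28 (so day 1–3 in a 31-day month, 1–2 in a 30-day month, day 1 in a leap February).
Checking each month of 1923: Jan starts Mon (31d); Feb starts Thu (28d); Mar starts Thu (31d); Apr starts Sun (30d) ✓; May starts Tue (31d); Jun starts Fri (30d); Jul starts Sun (31d) ✓; Aug starts Wed (31d); Sep starts Sat (30d) ✓; Oct starts Mon (31d); Nov starts Thu (30d); Dec starts Sat (31d) ✓.
Five-Sunday months: April, July, September, December → 4.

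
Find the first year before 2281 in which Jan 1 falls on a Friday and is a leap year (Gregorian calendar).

Jan 1 advances by 2 weekdays after a leap year and by 1 after a common year.
2281: Jan 1 is Saturday.
2280: Thursday (leap)
2279: Wednesday
2278: Tuesday
2277: Monday
2276: Saturday (leap)
2275: Friday
2274: Thursday
2273: Wednesday
2272: Monday (leap)
2271: Sunday
2270: Saturday
2269: Friday
2268: Wednesday (leap)
2267: Tuesday
2266: Monday
2265: Sunday
2264: Friday (leap)
2264 begins on a Friday and is a leap year.

2264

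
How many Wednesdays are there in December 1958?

December 1958 has 31 days and begins on Monday.
The first Wednesday is December 3.
Wednesdays fall on 3, 10, 17, 24, 31 — that's 5.

5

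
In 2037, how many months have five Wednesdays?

A month of length L has five Wednesdays iff its first Wednesday is on day ≤ L−28 (so day 1–3 in a 31-day month, 1–2 in a 30-day month, day 1 in a leap February).
Checking each month of 2037: Jan starts Thu (31d); Feb starts Sun (28d); Mar starts Sun (31d); Apr starts Wed (30d) ✓; May starts Fri (31d); Jun starts Mon (30d); Jul starts Wed (31d) ✓; Aug starts Sat (31d); Sep starts Tue (30d) ✓; Oct starts Thu (31d); Nov starts Sun (30d); Dec starts Tue (31d) ✓.
Five-Wednesday months: April, July, September, December → 4.

4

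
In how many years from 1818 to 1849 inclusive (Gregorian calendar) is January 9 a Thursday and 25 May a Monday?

Check each year's weekday for January 9 and 25 May:
  1818: Fri/Mon  1819: Sat/Tue  1820: Sun/Thu  1821: Tue/Fri  1822: Wed/Sat  1823: Thu/Sun  1824: Fri/Tue  1825: Sun/Wed  1826: Mon/Thu  1827: Tue/Fri  1828: Wed/Sun  1829: Fri/Mon  1830: Sat/Tue  1831: Sun/Wed  …(4 more)…  1836: Sat/Wed  1837: Mon/Thu  1838: Tue/Fri  1839: Wed/Sat  1840: Thu/Mon ✓  1841: Sat/Tue  1842: Sun/Wed  1843: Mon/Thu  1844: Tue/Sat  1845: Thu/Sun  1846: Fri/Mon  1847: Sat/Tue  1848: Sun/Thu  1849: Tue/Fri
Both conditions hold in: 1840 — 1.

1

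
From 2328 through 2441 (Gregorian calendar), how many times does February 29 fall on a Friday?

4

Leap years in 2328–2441: 29 of them.
Feb 29 weekday advances by 5 (mod 7) from one leap year to the next four years later (or differs when a century non-leap intervenes).
Leap-day weekdays: 2328:Wed 2332:Mon 2336:Sat 2340:Thu 2344:Tue 2348:Sun 2352:Fri✓ 2356:Wed 2360:Mon 2364:Sat 2368:Thu 2372:Tue 2376:Sun …(3 more)… 2392:Sat 2396:Thu 2400:Tue 2404:Sun 2408:Fri✓ 2412:Wed 2416:Mon 2420:Sat 2424:Thu 2428:Tue 2432:Sun 2436:Fri✓ 2440:Wed
Friday: 2352, 2380, 2408, 2436 → 4.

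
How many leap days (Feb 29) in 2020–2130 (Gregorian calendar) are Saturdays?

4

Leap years in 2020–2130: 27 of them.
Feb 29 weekday advances by 5 (mod 7) from one leap year to the next four years later (or differs when a century non-leap intervenes).
Leap-day weekdays: 2020:Sat✓ 2024:Thu 2028:Tue 2032:Sun 2036:Fri 2040:Wed 2044:Mon 2048:Sat✓ 2052:Thu 2056:Tue 2060:Sun 2064:Fri 2068:Wed 2072:Mon 2076:Sat✓ 2080:Thu 2084:Tue 2088:Sun 2092:Fri 2096:Wed 2104:Fri 2108:Wed 2112:Mon 2116:Sat✓ 2120:Thu 2124:Tue 2128:Sun
Saturday: 2020, 2048, 2076, 2116 → 4.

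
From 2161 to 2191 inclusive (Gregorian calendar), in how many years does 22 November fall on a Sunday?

Track 22 November's weekday year by year (advancing +1, or +2 across a Feb 29):
  2161: Sun ✓  2162: Mon (+1)  2163: Tue (+1)  2164: Thu (+2)  2165: Fri (+1)
  2166: Sat (+1)  2167: Sun (+1) ✓  2168: Tue (+2)  2169: Wed (+1)  2170: Thu (+1)
  2171: Fri (+1)  2172: Sun (+2) ✓  2173: Mon (+1)  2174: Tue (+1)  … (3 more years) …
  2178: Sun (+1) ✓  2179: Mon (+1)  2180: Wed (+2)  2181: Thu (+1)  2182: Fri (+1)
  2183: Sat (+1)  2184: Mon (+2)  2185: Tue (+1)  2186: Wed (+1)  2187: Thu (+1)
  2188: Sat (+2)  2189: Sun (+1) ✓  2190: Mon (+1)  2191: Tue (+1)
Sunday years: 2161, 2167, 2172, 2178, 2189 — 5 in total.

5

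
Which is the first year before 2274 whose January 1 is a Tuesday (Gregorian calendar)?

Jan 1 advances by 2 weekdays after a leap year and by 1 after a common year.
2274: Jan 1 is Thursday.
2273: Wednesday
2272: Monday (leap)
2271: Sunday
2270: Saturday
2269: Friday
2268: Wednesday (leap)
2267: Tuesday
2267 begins on a Tuesday

2267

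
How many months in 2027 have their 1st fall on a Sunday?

Check the 1st of each month of 2027: Jan 1: Fri, Feb 1: Mon, Mar 1: Mon, Apr 1: Thu, May 1: Sat, Jun 1: Tue, Jul 1: Thu, Aug 1: Sun, Sep 1: Wed, Oct 1: Fri, Nov 1: Mon, Dec 1: Wed.
Sunday occurs in August — 1 month.

1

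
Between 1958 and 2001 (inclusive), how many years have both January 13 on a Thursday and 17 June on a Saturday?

Check each year's weekday for January 13 and 17 June:
  1958: Mon/Tue  1959: Tue/Wed  1960: Wed/Fri  1961: Fri/Sat  1962: Sat/Sun  1963: Sun/Mon  1964: Mon/Wed  1965: Wed/Thu  1966: Thu/Fri  1967: Fri/Sat  1968: Sat/Mon  1969: Mon/Tue  1970: Tue/Wed  1971: Wed/Thu  …(16 more)…  1988: Wed/Fri  1989: Fri/Sat  1990: Sat/Sun  1991: Sun/Mon  1992: Mon/Wed  1993: Wed/Thu  1994: Thu/Fri  1995: Fri/Sat  1996: Sat/Mon  1997: Mon/Tue  1998: Tue/Wed  1999: Wed/Thu  2000: Thu/Sat ✓  2001: Sat/Sun
Both conditions hold in: 1972, 2000 — 2.

2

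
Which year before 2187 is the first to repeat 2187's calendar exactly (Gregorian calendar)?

Two years share a calendar iff Jan 1 falls on the same weekday and both are leap or both are common. 2187: Jan 1 is Monday, common year.
2186: Jan 1 Sunday, common
2185: Jan 1 Saturday, common
2184: Jan 1 Thursday, leap
2183: Jan 1 Wednesday, common
2182: Jan 1 Tuesday, common
2181: Jan 1 Monday, common
2181 matches on both conditions.

2181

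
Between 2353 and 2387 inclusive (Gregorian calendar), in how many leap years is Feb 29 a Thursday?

Leap years in 2353–2387: 8 of them.
Feb 29 weekday advances by 5 (mod 7) from one leap year to the next four years later (or differs when a century non-leap intervenes).
Leap-day weekdays: 2356:Wed 2360:Mon 2364:Sat 2368:Thu✓ 2372:Tue 2376:Sun 2380:Fri 2384:Wed
Thursday: 2368 → 1.

1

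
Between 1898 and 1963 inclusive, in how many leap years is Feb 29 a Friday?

2

Leap years in 1898–1963: 15 of them.
Feb 29 weekday advances by 5 (mod 7) from one leap year to the next four years later (or differs when a century non-leap intervenes).
Leap-day weekdays: 1904:Mon 1908:Sat 1912:Thu 1916:Tue 1920:Sun 1924:Fri✓ 1928:Wed 1932:Mon 1936:Sat 1940:Thu 1944:Tue 1948:Sun 1952:Fri✓ 1956:Wed 1960:Mon
Friday: 1924, 1952 → 2.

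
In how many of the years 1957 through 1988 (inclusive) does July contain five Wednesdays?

15

July has 31 days; it has five Wednesdays when Wednesday falls among the first (month-length − 28) days — i.e. when July 1 is one of Wednesday/Tuesday/Monday.
July 1 by year: 1957:Mon✓ 1958:Tue✓ 1959:Wed✓ 1960:Fri 1961:Sat 1962:Sun 1963:Mon✓ 1964:Wed✓ 1965:Thu 1966:Fri 1967:Sat 1968:Mon✓ 1969:Tue✓ 1970:Wed✓ 1971:Thu 1972:Sat 1973:Sun 1974:Mon✓ 1975:Tue✓ 1976:Thu 1977:Fri 1978:Sat 1979:Sun 1980:Tue✓ 1981:Wed✓ 1982:Thu 1983:Fri 1984:Sun 1985:Mon✓ 1986:Tue✓ 1987:Wed✓ 1988:Fri
Years with five Wednesdays: 1957, 1958, 1959, 1963, 1964, 1968, 1969, 1970, 1974, 1975, 1980, 1981, 1985, 1986, 1987 → 15.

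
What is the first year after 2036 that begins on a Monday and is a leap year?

2052

Jan 1 advances by 2 weekdays after a leap year and by 1 after a common year.
2036: Jan 1 is Tuesday (leap).
2037: Thursday
2038: Friday
2039: Saturday
2040: Sunday (leap)
2041: Tuesday
2042: Wednesday
2043: Thursday
2044: Friday (leap)
2045: Sunday
2046: Monday
2047: Tuesday
2048: Wednesday (leap)
2049: Friday
2050: Saturday
2051: Sunday
2052: Monday (leap)
2052 begins on a Monday and is a leap year.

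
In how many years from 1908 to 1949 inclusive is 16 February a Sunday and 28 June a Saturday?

Check each year's weekday for 16 February and 28 June:
  1908: Sun/Sun  1909: Tue/Mon  1910: Wed/Tue  1911: Thu/Wed  1912: Fri/Fri  1913: Sun/Sat ✓  1914: Mon/Sun  1915: Tue/Mon  1916: Wed/Wed  1917: Fri/Thu  1918: Sat/Fri  1919: Sun/Sat ✓  1920: Mon/Mon  1921: Wed/Tue  …(14 more)…  1936: Sun/Sun  1937: Tue/Mon  1938: Wed/Tue  1939: Thu/Wed  1940: Fri/Fri  1941: Sun/Sat ✓  1942: Mon/Sun  1943: Tue/Mon  1944: Wed/Wed  1945: Fri/Thu  1946: Sat/Fri  1947: Sun/Sat ✓  1948: Mon/Mon  1949: Wed/Tue
Both conditions hold in: 1913, 1919, 1930, 1941, 1947 — 5.

5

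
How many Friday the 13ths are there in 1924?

1

Check the 13th of each month of 1924: Jan 13: Sun, Feb 13: Wed, Mar 13: Thu, Apr 13: Sun, May 13: Tue, Jun 13: Fri, Jul 13: Sun, Aug 13: Wed, Sep 13: Sat, Oct 13: Mon, Nov 13: Thu, Dec 13: Sat.
Friday occurs in June — 1 month.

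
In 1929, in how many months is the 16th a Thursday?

Check the 16th of each month of 1929: Jan 16: Wed, Feb 16: Sat, Mar 16: Sat, Apr 16: Tue, May 16: Thu, Jun 16: Sun, Jul 16: Tue, Aug 16: Fri, Sep 16: Mon, Oct 16: Wed, Nov 16: Sat, Dec 16: Mon.
Thursday occurs in May — 1 month.

1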